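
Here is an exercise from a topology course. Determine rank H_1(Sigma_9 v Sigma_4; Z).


For a wedge: H_1(A v B) = H_1(A) + H_1(B).
b_1(Sigma_9) = 18, b_1(Sigma_4) = 8.
b_1 = 18 + 8 = 26

26


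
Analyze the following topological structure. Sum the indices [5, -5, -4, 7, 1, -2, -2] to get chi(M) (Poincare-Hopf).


Poincare-Hopf: chi(M) = sum of indices of zeros.
chi = (5) + (-5) + (-4) + (7) + (1) + (-2) + (-2) = 0

0


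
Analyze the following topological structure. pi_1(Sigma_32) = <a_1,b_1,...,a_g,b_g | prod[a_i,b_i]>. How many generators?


Standard presentation: pi_1(Sigma_g) = <a_1,b_1,...,a_g,b_g | [a_1,b_1]...[a_g,b_g] = 1>.
Number of generators = 2g = 2*32 = 64

64


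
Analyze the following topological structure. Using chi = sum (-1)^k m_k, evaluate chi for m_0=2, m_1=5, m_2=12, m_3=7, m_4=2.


Morse theory: chi(M) = sum_k (-1)^k m_k where m_k = #(index-k critical points).
= (2) + (-5) + (12) + (-7) + (2) = 4

4


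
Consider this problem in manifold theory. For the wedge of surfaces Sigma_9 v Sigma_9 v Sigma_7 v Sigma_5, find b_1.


For a wedge X v Y: reduced H_k(X v Y) = H_k(X) + H_k(Y).
Each Sigma_g contributes b_1 = 2g.
b_1 = 18 + 18 + 14 + 10 = 60

60


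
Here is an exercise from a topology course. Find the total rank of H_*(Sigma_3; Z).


For Sigma_3: b_0 = 1, b_1 = 2g = 6, b_2 = 1.
Total = 1 + 6 + 1 = 8

8


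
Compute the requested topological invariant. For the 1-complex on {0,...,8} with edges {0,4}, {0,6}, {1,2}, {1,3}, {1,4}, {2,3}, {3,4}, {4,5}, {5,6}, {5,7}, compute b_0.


Run DFS/union-find over 9 vertices.
V = 9, E = 10.
Number of components = 2

2


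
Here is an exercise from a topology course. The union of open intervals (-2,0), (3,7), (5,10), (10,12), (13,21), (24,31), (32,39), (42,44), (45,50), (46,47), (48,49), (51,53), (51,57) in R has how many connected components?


Sort and merge overlapping open intervals.
Merged: (-2,0), (3,10), (10,12), (13,21), (24,31), (32,39), (42,44), (45,50), (51,57).
Number of components = 9

9


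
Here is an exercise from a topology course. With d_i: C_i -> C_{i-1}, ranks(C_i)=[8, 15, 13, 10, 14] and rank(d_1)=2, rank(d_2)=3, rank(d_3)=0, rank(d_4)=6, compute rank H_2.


rank H_k = rank(ker d_k) - rank(im d_{k+1}).
rank(ker d_2) = rank(C_2) - rank(d_2) = 13 - 3 = 10.
rank(im d_{2+1}) = 0.
rank H_2 = 10 - 0 = 10

10


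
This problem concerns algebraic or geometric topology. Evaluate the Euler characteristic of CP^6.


CP^6 has one cell in each even dimension 0, 2, ..., 2*6 (6+1 cells total).
All cells are even-dimensional, so chi = number of cells.
chi = 6 + 1 = 7

7


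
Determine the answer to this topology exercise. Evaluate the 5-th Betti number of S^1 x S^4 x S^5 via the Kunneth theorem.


Each S^d has Poincare polynomial 1 + t^d.
The product S^1 x S^4 x S^5 has Poincare polynomial prod(1+t^d_i).
Expanding: b_0=1, b_1=1, b_4=1, b_5=2, b_6=1, b_9=1, b_10=1.
b_5 = 2

2


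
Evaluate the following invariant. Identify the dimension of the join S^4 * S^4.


Join of spheres: S^m * S^n = S^{m+n+1}.
dim = 4 + 4 + 1 = 9

9


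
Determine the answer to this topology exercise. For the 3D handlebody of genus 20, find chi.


A genus-g handlebody deformation retracts to a wedge of g circles.
chi(vee_g S^1) = 1 - g.
chi(H_20) = 1 - 20 = -19

-19


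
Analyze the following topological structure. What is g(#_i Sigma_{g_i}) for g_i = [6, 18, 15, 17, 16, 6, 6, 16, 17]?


Genus is additive under connected sum of orientable surfaces.
g = 6 + 18 + 15 + 17 + 16 + 6 + 6 + 16 + 17 = 117

117


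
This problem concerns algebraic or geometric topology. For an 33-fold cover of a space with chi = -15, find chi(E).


For a finite covering: chi(E) = (number of sheets) * chi(B).
chi(E) = 33 * (-15) = -495

-495


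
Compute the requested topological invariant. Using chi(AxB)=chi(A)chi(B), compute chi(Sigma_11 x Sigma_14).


chi(Sigma_11) = 2 - 2*11 = -20
chi(Sigma_14) = 2 - 2*14 = -26
chi(product) = (-20) * (-26) = 520

520


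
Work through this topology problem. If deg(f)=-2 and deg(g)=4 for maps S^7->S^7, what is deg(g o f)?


Degree is multiplicative under composition: deg(g o f) = deg(g) * deg(f).
= 4 * -2 = -8

-8


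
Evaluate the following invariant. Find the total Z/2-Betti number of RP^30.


H^k(RP^30; Z/2) = Z/2 for each 0 <= k <= 30.
Total dimension = 30 + 1 = 31

31


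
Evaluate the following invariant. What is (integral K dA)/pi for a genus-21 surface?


Gauss-Bonnet: integral K dA = 2*pi*chi(M).
chi(Sigma_21) = 2 - 2*21 = -40.
(integral K dA)/pi = 2*chi = 2*(-40) = -80

-80


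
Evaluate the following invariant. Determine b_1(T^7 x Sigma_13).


pi_1(A x B) = pi_1(A) x pi_1(B); rank of abelianization = b_1.
b_1(T^7) = 7, b_1(Sigma_13) = 2*13 = 26.
b_1(product) = 7 + 26 = 33

33


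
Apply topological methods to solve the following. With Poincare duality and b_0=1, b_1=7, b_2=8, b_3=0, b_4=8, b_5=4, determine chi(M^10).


By Poincare duality b_k = b_{10-k}, so full Betti numbers: b_0=1, b_1=7, b_2=8, b_3=0, b_4=8, b_5=4, b_6=8, b_7=0, b_8=8, b_9=7, b_10=1.
chi = sum (-1)^k b_k = 16

16


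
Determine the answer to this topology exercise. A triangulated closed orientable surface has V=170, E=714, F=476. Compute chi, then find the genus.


chi = V - E + F = 170 - 714 + 476 = -68
For orientable closed surface: chi = 2 - 2g, so g = (2 - chi)/2.
g = (2 - (-68)) / 2 = 70 / 2 = 35

35


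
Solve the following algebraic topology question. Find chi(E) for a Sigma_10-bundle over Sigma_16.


For a fiber bundle F -> E -> B (with CW structure): chi(E) = chi(B) * chi(F).
chi(Sigma_16) = -30, chi(Sigma_10) = -18.
chi(E) = (-30) * (-18) = 540

540


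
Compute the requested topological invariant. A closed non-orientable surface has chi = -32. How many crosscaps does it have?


chi = 2 - k for closed non-orientable surfaces with k crosscaps.
-32 = 2 - k
k = 2 - (-32) = 34

34


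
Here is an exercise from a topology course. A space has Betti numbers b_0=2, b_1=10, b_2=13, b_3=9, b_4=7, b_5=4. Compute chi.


chi = sum_k (-1)^k b_k.
= (2) + (-10) + (13) + (-9) + (7) + (-4)
= -1

-1


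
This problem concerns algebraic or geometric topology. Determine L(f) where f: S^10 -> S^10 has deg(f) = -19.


On S^10: L(f) = tr(f_0*) + (-1)^10 tr(f_10*) = 1 + (-1)^10 * deg(f).
L(f) = 1 + (-1)^10 * -19 = 1 + -19 = -18

-18


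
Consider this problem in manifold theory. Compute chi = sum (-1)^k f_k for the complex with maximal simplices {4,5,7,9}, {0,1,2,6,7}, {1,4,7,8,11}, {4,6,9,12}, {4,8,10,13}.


Enumerate all faces; f-vector: f_0=13, f_1=34, f_2=32, f_3=13, f_4=2.
chi = sum (-1)^k f_k = 0

0


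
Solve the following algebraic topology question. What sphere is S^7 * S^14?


Join of spheres: S^m * S^n = S^{m+n+1}.
dim = 7 + 14 + 1 = 22

22


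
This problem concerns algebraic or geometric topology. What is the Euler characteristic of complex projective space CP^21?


CP^21 has one cell in each even dimension 0, 2, ..., 2*21 (21+1 cells total).
All cells are even-dimensional, so chi = number of cells.
chi = 21 + 1 = 22

22


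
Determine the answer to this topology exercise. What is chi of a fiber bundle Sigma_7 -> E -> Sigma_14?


For a fiber bundle F -> E -> B (with CW structure): chi(E) = chi(B) * chi(F).
chi(Sigma_14) = -26, chi(Sigma_7) = -12.
chi(E) = (-26) * (-12) = 312

312


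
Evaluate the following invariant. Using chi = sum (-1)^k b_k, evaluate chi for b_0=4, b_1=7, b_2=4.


chi = sum_k (-1)^k b_k.
= (4) + (-7) + (4)
= 1

1


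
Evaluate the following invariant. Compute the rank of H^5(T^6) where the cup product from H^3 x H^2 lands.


Cup product: H^p x H^q -> H^{p+q}; here p+q = 3+2 = 5.
rank H^k(T^n) = C(n,k).
C(6,5) = 6

6


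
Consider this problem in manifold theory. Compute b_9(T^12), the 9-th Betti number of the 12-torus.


By the Kunneth formula, b_k(T^n) = C(n,k).
b_9(T^12) = C(12,9).
C(12,9) = 12!/(9!*3!) = 220

220


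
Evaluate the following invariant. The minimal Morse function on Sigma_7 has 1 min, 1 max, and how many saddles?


A perfect Morse function has m_k = b_k.
For Sigma_7: b_0=1, b_1=2g=14, b_2=1.
Saddles m_1 = 2g = 14

14


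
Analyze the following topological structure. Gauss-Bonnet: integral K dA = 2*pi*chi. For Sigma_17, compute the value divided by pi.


Gauss-Bonnet: integral K dA = 2*pi*chi(M).
chi(Sigma_17) = 2 - 2*17 = -32.
(integral K dA)/pi = 2*chi = 2*(-32) = -64

-64


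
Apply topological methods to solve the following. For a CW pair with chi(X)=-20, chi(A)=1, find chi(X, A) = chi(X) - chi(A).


Relative Euler characteristic: chi(X, A) = chi(X) - chi(A).
= -20 - (1) = -21

-21


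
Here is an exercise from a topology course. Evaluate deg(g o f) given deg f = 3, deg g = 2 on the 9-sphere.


Degree is multiplicative under composition: deg(g o f) = deg(g) * deg(f).
= 2 * 3 = 6

6


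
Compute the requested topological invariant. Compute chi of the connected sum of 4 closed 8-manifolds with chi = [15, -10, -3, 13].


For n-manifolds: chi(A#B) = chi(A) + chi(B) - chi(S^8).
chi(S^8) = 1 + (-1)^8 = 2.
chi(#) = (sum chi_i) - (4-1)*chi(S^8) = 15 - 3*2 = 9

9


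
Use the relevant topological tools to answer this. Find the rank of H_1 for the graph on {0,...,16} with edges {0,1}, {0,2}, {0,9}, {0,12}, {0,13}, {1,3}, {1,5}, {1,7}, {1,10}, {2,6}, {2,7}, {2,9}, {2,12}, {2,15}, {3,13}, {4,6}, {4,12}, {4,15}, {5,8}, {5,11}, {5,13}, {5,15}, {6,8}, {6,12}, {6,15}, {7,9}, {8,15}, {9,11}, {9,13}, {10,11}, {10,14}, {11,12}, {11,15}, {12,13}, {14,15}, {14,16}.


b_1 = E - V + (number of components).
E = 36, V = 17, components = 1.
b_1 = 36 - 17 + 1 = 20

20


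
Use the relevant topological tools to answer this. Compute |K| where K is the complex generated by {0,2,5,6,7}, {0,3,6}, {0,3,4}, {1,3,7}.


Each maximal simplex on m vertices has 2^m - 1 nonempty faces.
Take the union (dedupe shared faces).
Total distinct faces = 44

44


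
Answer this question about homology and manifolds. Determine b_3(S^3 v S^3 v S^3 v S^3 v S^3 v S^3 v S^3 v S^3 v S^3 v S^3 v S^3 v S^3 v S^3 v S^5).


For a wedge of spheres, H_k (k>0) is free on one generator per sphere of dimension k.
Spheres of dimension 3: count = 13.
b_3 = 13

13


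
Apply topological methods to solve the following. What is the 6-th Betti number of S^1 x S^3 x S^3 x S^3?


Each S^d has Poincare polynomial 1 + t^d.
The product S^1 x S^3 x S^3 x S^3 has Poincare polynomial prod(1+t^d_i).
Expanding: b_0=1, b_1=1, b_3=3, b_4=3, b_6=3, b_7=3, b_9=1, b_10=1.
b_6 = 3

3


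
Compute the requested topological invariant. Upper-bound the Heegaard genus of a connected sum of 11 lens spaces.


Heegaard genus satisfies g(A#B) <= g(A) + g(B).
Each lens space has g = 1.
Upper bound: 11 * 1 = 11

11


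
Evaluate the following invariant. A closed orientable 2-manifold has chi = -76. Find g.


chi = 2 - 2g for closed orientable surfaces.
-76 = 2 - 2g
2g = 2 - (-76) = 78
g = 39

39


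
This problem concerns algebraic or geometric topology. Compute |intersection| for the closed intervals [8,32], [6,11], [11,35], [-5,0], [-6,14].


Intersection = [max(a_i), min(b_i)] = [11, 0].
Since 11 > 0, the intersection is empty.
Length = 0

0


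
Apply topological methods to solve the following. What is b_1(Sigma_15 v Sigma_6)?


For a wedge: H_1(A v B) = H_1(A) + H_1(B).
b_1(Sigma_15) = 30, b_1(Sigma_6) = 12.
b_1 = 30 + 12 = 42

42


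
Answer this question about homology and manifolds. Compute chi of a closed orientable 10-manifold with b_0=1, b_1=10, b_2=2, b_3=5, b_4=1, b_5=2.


By Poincare duality b_k = b_{10-k}, so full Betti numbers: b_0=1, b_1=10, b_2=2, b_3=5, b_4=1, b_5=2, b_6=1, b_7=5, b_8=2, b_9=10, b_10=1.
chi = sum (-1)^k b_k = -24

-24


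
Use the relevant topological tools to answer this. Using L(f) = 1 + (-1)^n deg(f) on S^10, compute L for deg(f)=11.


On S^10: L(f) = tr(f_0*) + (-1)^10 tr(f_10*) = 1 + (-1)^10 * deg(f).
L(f) = 1 + (-1)^10 * 11 = 1 + 11 = 12

12


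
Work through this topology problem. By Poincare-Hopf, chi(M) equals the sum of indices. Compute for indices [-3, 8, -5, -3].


Poincare-Hopf: chi(M) = sum of indices of zeros.
chi = (-3) + (8) + (-5) + (-3) = -3

-3


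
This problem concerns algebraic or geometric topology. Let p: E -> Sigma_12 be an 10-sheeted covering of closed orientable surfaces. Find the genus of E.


For an n-sheeted cover: chi(E) = n * chi(B).
chi(Sigma_12) = 2 - 2*12 = -22.
chi(E) = 10 * (-22) = -220.
genus(E) = (2 - chi(E))/2 = (2 - (-220))/2 = 222/2 = 111

111


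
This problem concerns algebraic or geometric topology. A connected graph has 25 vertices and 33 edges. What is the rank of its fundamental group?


For a connected graph: rank(pi_1) = b_1 = E - V + 1 = 1 - chi.
chi = V - E = 25 - 33 = -8.
rank = 1 - (-8) = 33 - 25 + 1 = 9

9


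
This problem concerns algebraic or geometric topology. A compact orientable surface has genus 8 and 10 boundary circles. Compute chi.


For a compact orientable surface with genus g and b boundary components: chi = 2 - 2g - b.
chi = 2 - 2*8 - 10 = 2 - 16 - 10 = -24

-24


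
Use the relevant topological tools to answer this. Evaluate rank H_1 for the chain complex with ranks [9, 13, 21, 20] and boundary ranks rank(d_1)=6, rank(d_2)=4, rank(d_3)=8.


rank H_k = rank(ker d_k) - rank(im d_{k+1}).
rank(ker d_1) = rank(C_1) - rank(d_1) = 13 - 6 = 7.
rank(im d_{1+1}) = 4.
rank H_1 = 7 - 4 = 3

3


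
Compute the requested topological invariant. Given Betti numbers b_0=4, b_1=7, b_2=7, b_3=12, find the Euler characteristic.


chi = sum_k (-1)^k b_k.
= (4) + (-7) + (7) + (-12)
= -8

-8


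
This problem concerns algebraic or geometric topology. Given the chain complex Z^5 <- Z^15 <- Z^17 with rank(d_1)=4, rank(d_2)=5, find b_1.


rank H_k = rank(ker d_k) - rank(im d_{k+1}).
rank(ker d_1) = rank(C_1) - rank(d_1) = 15 - 4 = 11.
rank(im d_{1+1}) = 5.
rank H_1 = 11 - 5 = 6

6


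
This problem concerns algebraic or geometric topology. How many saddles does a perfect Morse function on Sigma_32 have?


A perfect Morse function has m_k = b_k.
For Sigma_32: b_0=1, b_1=2g=64, b_2=1.
Saddles m_1 = 2g = 64

64


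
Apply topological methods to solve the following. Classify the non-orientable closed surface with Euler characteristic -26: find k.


chi = 2 - k for closed non-orientable surfaces with k crosscaps.
-26 = 2 - k
k = 2 - (-26) = 28

28


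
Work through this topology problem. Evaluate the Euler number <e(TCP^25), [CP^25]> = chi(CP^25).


For any closed oriented manifold, <e(TM),[M]> = chi(M).
chi(CP^25) = 25+1 = 26

26


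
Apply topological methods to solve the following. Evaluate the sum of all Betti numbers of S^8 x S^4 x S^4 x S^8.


Total Betti number is multiplicative under products.
Each S^d (d>=1) has total Betti number 2.
There are 4 sphere factors.
Total = 2^4 = 16

16


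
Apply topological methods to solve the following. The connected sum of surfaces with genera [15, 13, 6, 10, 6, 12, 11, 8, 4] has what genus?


Genus is additive under connected sum of orientable surfaces.
g = 15 + 13 + 6 + 10 + 6 + 12 + 11 + 8 + 4 = 85

85


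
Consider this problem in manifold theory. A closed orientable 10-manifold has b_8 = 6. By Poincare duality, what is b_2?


Poincare duality for closed orientable n-manifolds: b_k = b_{n-k}.
Here n = 10, so b_2 = b_8 = 6

6


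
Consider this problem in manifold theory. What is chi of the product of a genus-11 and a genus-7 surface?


chi(Sigma_11) = 2 - 2*11 = -20
chi(Sigma_7) = 2 - 2*7 = -12
chi(product) = (-20) * (-12) = 240

240


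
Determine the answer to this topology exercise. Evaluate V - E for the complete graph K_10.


K_10: V = 10, E = C(10,2) = 45.
chi = V - E = 10 - 45 = -35

-35


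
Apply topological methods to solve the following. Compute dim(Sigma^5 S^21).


Each suspension raises dimension by 1: Sigma S^n = S^{n+1}.
Sigma^5 S^21 = S^{21+5} = S^26

26


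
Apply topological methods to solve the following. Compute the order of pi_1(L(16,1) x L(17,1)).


pi_1(X x Y) = pi_1(X) x pi_1(Y).
pi_1(L(16,1)) = Z/16, pi_1(L(17,1)) = Z/17.
|Z/16 x Z/17| = 16 * 17 = 272

272


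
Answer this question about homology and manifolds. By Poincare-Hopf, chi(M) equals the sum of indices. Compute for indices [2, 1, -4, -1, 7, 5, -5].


Poincare-Hopf: chi(M) = sum of indices of zeros.
chi = (2) + (1) + (-4) + (-1) + (7) + (5) + (-5) = 5

5


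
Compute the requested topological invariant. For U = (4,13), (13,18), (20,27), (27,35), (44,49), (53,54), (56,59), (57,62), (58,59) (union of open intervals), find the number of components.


Sort and merge overlapping open intervals.
Merged: (4,13), (13,18), (20,27), (27,35), (44,49), (53,54), (56,62).
Number of components = 7

7


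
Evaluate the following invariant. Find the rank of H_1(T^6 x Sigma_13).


pi_1(A x B) = pi_1(A) x pi_1(B); rank of abelianization = b_1.
b_1(T^6) = 6, b_1(Sigma_13) = 2*13 = 26.
b_1(product) = 6 + 26 = 32

32


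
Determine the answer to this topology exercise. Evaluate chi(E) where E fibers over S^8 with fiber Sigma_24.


chi(S^8) = 2 (n even), chi(Sigma_24) = 2 - 2*24 = -46.
chi(E) = 2 * (-46) = -92

-92


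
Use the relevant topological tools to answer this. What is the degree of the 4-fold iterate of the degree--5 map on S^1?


deg(f) = -5. Degree is multiplicative: deg(f^4) = (deg f)^4.
deg(f^4) = (-5)^4 = 625

625


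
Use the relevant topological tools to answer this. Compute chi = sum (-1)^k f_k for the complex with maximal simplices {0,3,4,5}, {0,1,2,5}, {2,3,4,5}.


Enumerate all faces; f-vector: f_0=6, f_1=13, f_2=11, f_3=3.
chi = sum (-1)^k f_k = 1

1


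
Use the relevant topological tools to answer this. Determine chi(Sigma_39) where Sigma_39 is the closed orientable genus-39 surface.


For a closed orientable surface of genus g: chi = 2 - 2g.
Here g = 39.
chi = 2 - 2*39 = 2 - 78 = -76

-76


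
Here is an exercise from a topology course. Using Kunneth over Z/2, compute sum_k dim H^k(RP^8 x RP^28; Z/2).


dim H^*(RP^n; Z/2) = n+1 (one Z/2 in each degree 0..n).
Total Betti number is multiplicative.
Total = (8+1) * (28+1) = 9 * 29 = 261

261


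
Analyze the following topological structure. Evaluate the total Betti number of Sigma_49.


For Sigma_49: b_0 = 1, b_1 = 2g = 98, b_2 = 1.
Total = 1 + 98 + 1 = 100

100


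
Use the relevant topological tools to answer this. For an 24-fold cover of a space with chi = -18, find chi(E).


For a finite covering: chi(E) = (number of sheets) * chi(B).
chi(E) = 24 * (-18) = -432

-432


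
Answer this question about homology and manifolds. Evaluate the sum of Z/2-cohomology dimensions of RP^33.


H^k(RP^33; Z/2) = Z/2 for each 0 <= k <= 33.
Total dimension = 33 + 1 = 34

34


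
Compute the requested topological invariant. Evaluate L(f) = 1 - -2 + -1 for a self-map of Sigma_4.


L(f) = tr(f_0*) - tr(f_1*) + tr(f_2*).
= 1 - (-2) + (-1)
= 2

2


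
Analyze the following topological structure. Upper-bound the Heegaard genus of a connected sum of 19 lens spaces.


Heegaard genus satisfies g(A#B) <= g(A) + g(B).
Each lens space has g = 1.
Upper bound: 19 * 1 = 19

19


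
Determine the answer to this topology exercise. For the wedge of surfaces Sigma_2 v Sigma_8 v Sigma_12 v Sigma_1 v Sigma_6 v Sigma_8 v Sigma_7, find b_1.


For a wedge X v Y: reduced H_k(X v Y) = H_k(X) + H_k(Y).
Each Sigma_g contributes b_1 = 2g.
b_1 = 4 + 16 + 24 + 2 + 12 + 16 + 14 = 88

88


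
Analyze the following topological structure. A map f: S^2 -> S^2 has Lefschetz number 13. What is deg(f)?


L(f) = 1 + (-1)^2 deg(f) on S^2.
13 = 1 + (-1)^2 * deg(f)
(-1)^2 * deg(f) = 12
deg(f) = 12

12


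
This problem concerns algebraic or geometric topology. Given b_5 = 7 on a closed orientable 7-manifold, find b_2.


Poincare duality for closed orientable n-manifolds: b_k = b_{n-k}.
Here n = 7, so b_2 = b_5 = 7

7


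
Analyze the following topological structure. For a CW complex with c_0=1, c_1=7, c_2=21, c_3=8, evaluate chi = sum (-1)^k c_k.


chi = sum_k (-1)^k c_k.
= (-1)^0*1 + (-1)^1*7 + (-1)^2*21 + (-1)^3*8
= (1) + (-7) + (21) + (-8)
= 7

7


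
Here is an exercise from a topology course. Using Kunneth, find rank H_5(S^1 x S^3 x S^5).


Each S^d has Poincare polynomial 1 + t^d.
The product S^1 x S^3 x S^5 has Poincare polynomial prod(1+t^d_i).
Expanding: b_0=1, b_1=1, b_3=1, b_4=1, b_5=1, b_6=1, b_8=1, b_9=1.
b_5 = 1

1


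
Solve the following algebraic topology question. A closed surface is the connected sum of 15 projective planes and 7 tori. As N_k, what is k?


Since a >= 1, the sum is non-orientable; each T^2 can be replaced by RP^2 # RP^2 (since T^2#RP^2 = 3RP^2).
Total crosscaps k = 15 + 2*7 = 29.
Check via chi: chi = 15*1 + 7*0 - (15+7-1)*2 = -27 = 2 - k = -27. Consistent.

29


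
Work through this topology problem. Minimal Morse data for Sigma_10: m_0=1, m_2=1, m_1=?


A perfect Morse function has m_k = b_k.
For Sigma_10: b_0=1, b_1=2g=20, b_2=1.
Saddles m_1 = 2g = 20

20


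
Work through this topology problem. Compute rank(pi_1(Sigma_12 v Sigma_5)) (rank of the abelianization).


For a wedge: H_1(A v B) = H_1(A) + H_1(B).
b_1(Sigma_12) = 24, b_1(Sigma_5) = 10.
b_1 = 24 + 10 = 34

34


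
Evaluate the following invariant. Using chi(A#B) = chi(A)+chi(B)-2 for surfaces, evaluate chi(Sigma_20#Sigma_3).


chi(Sigma_20) = 2 - 2*20 = -38
chi(Sigma_3) = 2 - 2*3 = -4
For surfaces: chi(A#B) = chi(A) + chi(B) - 2.
chi = -38 + -4 - 2 = -44

-44


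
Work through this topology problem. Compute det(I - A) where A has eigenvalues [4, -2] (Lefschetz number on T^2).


For a torus self-map: L(f) = det(I - A) where A acts on H_1.
L(f) = (1-4) * (1--2) = -3 * 3 = -9

-9


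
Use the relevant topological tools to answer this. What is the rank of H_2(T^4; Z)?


By the Kunneth formula, b_k(T^n) = C(n,k).
b_2(T^4) = C(4,2).
C(4,2) = 4!/(2!*2!) = 6

6


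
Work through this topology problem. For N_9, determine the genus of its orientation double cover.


chi(N_9) = 2 - 9 = -7.
Double cover: chi(Sigma_g) = 2 * chi(N_9) = 2*(-7) = -14.
2 - 2g = -14, so g = (2 - (-14))/2 = 16/2 = 8

8


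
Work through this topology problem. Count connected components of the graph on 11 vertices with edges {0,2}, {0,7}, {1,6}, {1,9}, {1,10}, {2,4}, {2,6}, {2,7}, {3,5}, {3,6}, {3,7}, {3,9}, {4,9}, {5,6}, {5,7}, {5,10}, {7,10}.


Run DFS/union-find over 11 vertices.
V = 11, E = 17.
Number of components = 2

2


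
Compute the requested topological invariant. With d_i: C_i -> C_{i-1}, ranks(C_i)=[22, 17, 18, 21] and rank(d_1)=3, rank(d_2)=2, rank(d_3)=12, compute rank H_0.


rank H_k = rank(ker d_k) - rank(im d_{k+1}).
rank(ker d_0) = rank(C_0) - rank(d_0) = 22 - 0 = 22.
rank(im d_{0+1}) = 3.
rank H_0 = 22 - 3 = 19

19


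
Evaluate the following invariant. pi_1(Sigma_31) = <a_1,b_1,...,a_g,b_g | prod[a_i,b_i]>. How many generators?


Standard presentation: pi_1(Sigma_g) = <a_1,b_1,...,a_g,b_g | [a_1,b_1]...[a_g,b_g] = 1>.
Number of generators = 2g = 2*31 = 62

62


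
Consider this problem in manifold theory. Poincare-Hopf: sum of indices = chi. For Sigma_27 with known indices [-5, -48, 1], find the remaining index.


Poincare-Hopf: sum of indices = chi(M).
chi(Sigma_27) = 2 - 2*27 = -52.
Sum of known indices = -52.
x = chi - (sum known) = -52 - (-52) = 0

0


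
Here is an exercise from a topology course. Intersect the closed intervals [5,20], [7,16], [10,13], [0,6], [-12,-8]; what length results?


Intersection = [max(a_i), min(b_i)] = [10, -8].
Since 10 > -8, the intersection is empty.
Length = 0

0


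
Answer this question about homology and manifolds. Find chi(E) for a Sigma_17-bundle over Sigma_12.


For a fiber bundle F -> E -> B (with CW structure): chi(E) = chi(B) * chi(F).
chi(Sigma_12) = -22, chi(Sigma_17) = -32.
chi(E) = (-22) * (-32) = 704

704


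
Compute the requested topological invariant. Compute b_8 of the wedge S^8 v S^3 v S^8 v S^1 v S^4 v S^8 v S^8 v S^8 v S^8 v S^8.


For a wedge of spheres, H_k (k>0) is free on one generator per sphere of dimension k.
Spheres of dimension 8: count = 7.
b_8 = 7

7


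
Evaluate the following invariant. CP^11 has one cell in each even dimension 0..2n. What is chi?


CP^11 has one cell in each even dimension 0, 2, ..., 2*11 (11+1 cells total).
All cells are even-dimensional, so chi = number of cells.
chi = 11 + 1 = 12

12


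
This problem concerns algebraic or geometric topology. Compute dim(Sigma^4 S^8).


Each suspension raises dimension by 1: Sigma S^n = S^{n+1}.
Sigma^4 S^8 = S^{8+4} = S^12

12


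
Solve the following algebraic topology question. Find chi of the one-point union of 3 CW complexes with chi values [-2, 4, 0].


chi(A v B) = chi(A) + chi(B) - 1 (one point identified).
For 3 spaces: chi = (sum chi_i) - (3 - 1).
sum = 2; chi = 2 - 2 = 0

0


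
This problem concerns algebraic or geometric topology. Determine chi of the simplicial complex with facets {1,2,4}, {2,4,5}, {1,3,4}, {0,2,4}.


Enumerate all faces; f-vector: f_0=6, f_1=9, f_2=4.
chi = sum (-1)^k f_k = 1

1


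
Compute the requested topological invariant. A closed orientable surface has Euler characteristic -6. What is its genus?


chi = 2 - 2g for closed orientable surfaces.
-6 = 2 - 2g
2g = 2 - (-6) = 8
g = 4

4


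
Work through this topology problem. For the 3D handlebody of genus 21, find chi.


A genus-g handlebody deformation retracts to a wedge of g circles.
chi(vee_g S^1) = 1 - g.
chi(H_21) = 1 - 21 = -20

-20


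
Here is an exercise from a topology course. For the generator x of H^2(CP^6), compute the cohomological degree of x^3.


|x| = 2 in H^*(CP^n).
|x^3| = 3 * |x| = 3 * 2 = 6

6


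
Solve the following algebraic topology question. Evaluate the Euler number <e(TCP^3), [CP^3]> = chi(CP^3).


For any closed oriented manifold, <e(TM),[M]> = chi(M).
chi(CP^3) = 3+1 = 4

4


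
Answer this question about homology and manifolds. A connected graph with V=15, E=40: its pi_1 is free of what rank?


For a connected graph: rank(pi_1) = b_1 = E - V + 1 = 1 - chi.
chi = V - E = 15 - 40 = -25.
rank = 1 - (-25) = 40 - 15 + 1 = 26

26


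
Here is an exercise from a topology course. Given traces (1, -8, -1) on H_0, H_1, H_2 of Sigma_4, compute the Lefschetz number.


L(f) = tr(f_0*) - tr(f_1*) + tr(f_2*).
= 1 - (-8) + (-1)
= 8

8


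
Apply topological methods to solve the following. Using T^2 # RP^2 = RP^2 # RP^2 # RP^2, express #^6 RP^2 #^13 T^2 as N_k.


Since a >= 1, the sum is non-orientable; each T^2 can be replaced by RP^2 # RP^2 (since T^2#RP^2 = 3RP^2).
Total crosscaps k = 6 + 2*13 = 32.
Check via chi: chi = 6*1 + 13*0 - (6+13-1)*2 = -30 = 2 - k = -30. Consistent.

32


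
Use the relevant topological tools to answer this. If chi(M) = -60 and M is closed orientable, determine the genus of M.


chi = 2 - 2g for closed orientable surfaces.
-60 = 2 - 2g
2g = 2 - (-60) = 62
g = 31

31


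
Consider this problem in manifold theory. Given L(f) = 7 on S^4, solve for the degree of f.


L(f) = 1 + (-1)^4 deg(f) on S^4.
7 = 1 + (-1)^4 * deg(f)
(-1)^4 * deg(f) = 6
deg(f) = 6

6


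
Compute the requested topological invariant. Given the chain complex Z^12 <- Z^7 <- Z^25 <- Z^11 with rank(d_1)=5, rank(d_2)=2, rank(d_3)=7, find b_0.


rank H_k = rank(ker d_k) - rank(im d_{k+1}).
rank(ker d_0) = rank(C_0) - rank(d_0) = 12 - 0 = 12.
rank(im d_{0+1}) = 5.
rank H_0 = 12 - 5 = 7

7


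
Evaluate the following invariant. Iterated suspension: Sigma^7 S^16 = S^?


Each suspension raises dimension by 1: Sigma S^n = S^{n+1}.
Sigma^7 S^16 = S^{16+7} = S^23

23


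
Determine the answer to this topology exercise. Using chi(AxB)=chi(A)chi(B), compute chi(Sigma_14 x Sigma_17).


chi(Sigma_14) = 2 - 2*14 = -26
chi(Sigma_17) = 2 - 2*17 = -32
chi(product) = (-26) * (-32) = 832

832


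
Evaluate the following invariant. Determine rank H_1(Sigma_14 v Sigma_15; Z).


For a wedge: H_1(A v B) = H_1(A) + H_1(B).
b_1(Sigma_14) = 28, b_1(Sigma_15) = 30.
b_1 = 28 + 30 = 58

58


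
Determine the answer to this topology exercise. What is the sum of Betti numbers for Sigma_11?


For Sigma_11: b_0 = 1, b_1 = 2g = 22, b_2 = 1.
Total = 1 + 22 + 1 = 24

24


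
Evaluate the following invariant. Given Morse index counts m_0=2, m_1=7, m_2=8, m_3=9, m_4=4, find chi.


Morse theory: chi(M) = sum_k (-1)^k m_k where m_k = #(index-k critical points).
= (2) + (-7) + (8) + (-9) + (4) = -2

-2


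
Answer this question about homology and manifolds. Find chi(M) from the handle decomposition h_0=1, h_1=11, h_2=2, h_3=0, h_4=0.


Handles of index k contribute (-1)^k to chi (same as CW cells).
chi = (1) + (-11) + (2) + (0) + (0) = -8

-8


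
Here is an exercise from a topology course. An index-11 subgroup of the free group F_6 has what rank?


Nielsen-Schreier: an index-n subgroup of F_r is free of rank 1 + n(r-1).
Equivalently: chi(cover) = n*chi(base); chi(vee_r S^1) = 1 - 6 = -5.
chi(E) = 11*(-5) = -55; rank = 1 - chi(E) = 1 - (-55) = 56.
rank = 1 + 11*(6-1) = 1 + 55 = 56

56


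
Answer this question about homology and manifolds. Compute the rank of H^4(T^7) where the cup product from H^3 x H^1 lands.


Cup product: H^p x H^q -> H^{p+q}; here p+q = 3+1 = 4.
rank H^k(T^n) = C(n,k).
C(7,4) = 35

35


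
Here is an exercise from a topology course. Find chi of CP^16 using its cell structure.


CP^16 has one cell in each even dimension 0, 2, ..., 2*16 (16+1 cells total).
All cells are even-dimensional, so chi = number of cells.
chi = 16 + 1 = 17

17


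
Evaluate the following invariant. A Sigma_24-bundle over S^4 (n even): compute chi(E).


chi(S^4) = 2 (n even), chi(Sigma_24) = 2 - 2*24 = -46.
chi(E) = 2 * (-46) = -92

-92


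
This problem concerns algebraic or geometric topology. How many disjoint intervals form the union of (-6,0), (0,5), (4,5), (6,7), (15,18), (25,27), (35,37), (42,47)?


Sort and merge overlapping open intervals.
Merged: (-6,0), (0,5), (6,7), (15,18), (25,27), (35,37), (42,47).
Number of components = 7

7


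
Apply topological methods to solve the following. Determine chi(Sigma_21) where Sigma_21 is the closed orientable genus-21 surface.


For a closed orientable surface of genus g: chi = 2 - 2g.
Here g = 21.
chi = 2 - 2*21 = 2 - 42 = -40

-40


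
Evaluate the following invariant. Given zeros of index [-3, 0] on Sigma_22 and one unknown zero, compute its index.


Poincare-Hopf: sum of indices = chi(M).
chi(Sigma_22) = 2 - 2*22 = -42.
Sum of known indices = -3.
x = chi - (sum known) = -42 - (-3) = -39

-39


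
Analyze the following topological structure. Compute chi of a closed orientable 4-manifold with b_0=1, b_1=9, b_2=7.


By Poincare duality b_k = b_{4-k}, so full Betti numbers: b_0=1, b_1=9, b_2=7, b_3=9, b_4=1.
chi = sum (-1)^k b_k = -9

-9


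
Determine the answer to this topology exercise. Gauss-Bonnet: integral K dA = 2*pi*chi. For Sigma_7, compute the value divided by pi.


Gauss-Bonnet: integral K dA = 2*pi*chi(M).
chi(Sigma_7) = 2 - 2*7 = -12.
(integral K dA)/pi = 2*chi = 2*(-12) = -24

-24


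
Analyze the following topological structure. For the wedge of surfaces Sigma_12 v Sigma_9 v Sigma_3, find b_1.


For a wedge X v Y: reduced H_k(X v Y) = H_k(X) + H_k(Y).
Each Sigma_g contributes b_1 = 2g.
b_1 = 24 + 18 + 6 = 48

48


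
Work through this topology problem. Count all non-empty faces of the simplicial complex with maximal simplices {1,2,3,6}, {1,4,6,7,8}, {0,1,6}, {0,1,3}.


Each maximal simplex on m vertices has 2^m - 1 nonempty faces.
Take the union (dedupe shared faces).
Total distinct faces = 49

49


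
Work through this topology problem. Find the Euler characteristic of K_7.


K_7: V = 7, E = C(7,2) = 21.
chi = V - E = 7 - 21 = -14

-14


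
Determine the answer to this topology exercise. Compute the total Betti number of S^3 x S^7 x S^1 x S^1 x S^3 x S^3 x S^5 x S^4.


Total Betti number is multiplicative under products.
Each S^d (d>=1) has total Betti number 2.
There are 8 sphere factors.
Total = 2^8 = 256

256


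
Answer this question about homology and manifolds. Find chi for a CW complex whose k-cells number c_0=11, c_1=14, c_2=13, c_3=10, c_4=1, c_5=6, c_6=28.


chi = sum_k (-1)^k c_k.
= (-1)^0*11 + (-1)^1*14 + (-1)^2*13 + (-1)^3*10 + (-1)^4*1 + (-1)^5*6 + (-1)^6*28
= (11) + (-14) + (13) + (-10) + (1) + (-6) + (28)
= 23

23


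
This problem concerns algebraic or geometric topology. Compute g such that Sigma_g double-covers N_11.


chi(N_11) = 2 - 11 = -9.
Double cover: chi(Sigma_g) = 2 * chi(N_11) = 2*(-9) = -18.
2 - 2g = -18, so g = (2 - (-18))/2 = 20/2 = 10

10


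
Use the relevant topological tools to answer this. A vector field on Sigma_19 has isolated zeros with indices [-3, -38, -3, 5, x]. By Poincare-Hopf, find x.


Poincare-Hopf: sum of indices = chi(M).
chi(Sigma_19) = 2 - 2*19 = -36.
Sum of known indices = -39.
x = chi - (sum known) = -36 - (-39) = 3

3


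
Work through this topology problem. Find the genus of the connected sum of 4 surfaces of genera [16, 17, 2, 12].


Genus is additive under connected sum of orientable surfaces.
g = 16 + 17 + 2 + 12 = 47

47


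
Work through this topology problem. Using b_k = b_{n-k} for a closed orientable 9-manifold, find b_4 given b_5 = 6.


Poincare duality for closed orientable n-manifolds: b_k = b_{n-k}.
Here n = 9, so b_4 = b_5 = 6

6


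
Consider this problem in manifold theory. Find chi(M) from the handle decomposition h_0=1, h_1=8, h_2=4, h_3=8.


Handles of index k contribute (-1)^k to chi (same as CW cells).
chi = (1) + (-8) + (4) + (-8) = -11

-11


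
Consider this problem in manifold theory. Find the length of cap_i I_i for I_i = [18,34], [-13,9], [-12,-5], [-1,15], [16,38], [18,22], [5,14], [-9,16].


Intersection = [max(a_i), min(b_i)] = [18, -5].
Since 18 > -5, the intersection is empty.
Length = 0

0


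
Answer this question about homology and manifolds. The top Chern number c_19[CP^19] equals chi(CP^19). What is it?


For any closed oriented manifold, <e(TM),[M]> = chi(M).
chi(CP^19) = 19+1 = 20

20


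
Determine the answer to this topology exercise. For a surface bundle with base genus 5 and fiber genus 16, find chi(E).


For a fiber bundle F -> E -> B (with CW structure): chi(E) = chi(B) * chi(F).
chi(Sigma_5) = -8, chi(Sigma_16) = -30.
chi(E) = (-8) * (-30) = 240

240


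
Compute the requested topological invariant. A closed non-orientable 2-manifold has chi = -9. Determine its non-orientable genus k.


chi = 2 - k for closed non-orientable surfaces with k crosscaps.
-9 = 2 - k
k = 2 - (-9) = 11

11


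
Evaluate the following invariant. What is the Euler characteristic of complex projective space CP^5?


CP^5 has one cell in each even dimension 0, 2, ..., 2*5 (5+1 cells total).
All cells are even-dimensional, so chi = number of cells.
chi = 5 + 1 = 6

6


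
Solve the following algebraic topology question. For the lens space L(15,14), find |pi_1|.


pi_1(L(p,q)) = Z/pZ for any q coprime to p.
|pi_1(L(15,14))| = 15

15


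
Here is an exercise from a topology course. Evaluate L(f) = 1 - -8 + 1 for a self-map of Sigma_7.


L(f) = tr(f_0*) - tr(f_1*) + tr(f_2*).
= 1 - (-8) + (1)
= 10

10


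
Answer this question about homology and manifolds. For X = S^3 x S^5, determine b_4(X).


Each S^d has Poincare polynomial 1 + t^d.
The product S^3 x S^5 has Poincare polynomial prod(1+t^d_i).
Expanding: b_0=1, b_3=1, b_5=1, b_8=1.
b_4 = 0

0


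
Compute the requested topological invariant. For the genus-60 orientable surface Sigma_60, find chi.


For a closed orientable surface of genus g: chi = 2 - 2g.
Here g = 60.
chi = 2 - 2*60 = 2 - 120 = -118

-118


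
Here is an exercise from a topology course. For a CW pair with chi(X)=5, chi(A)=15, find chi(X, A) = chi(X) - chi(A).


Relative Euler characteristic: chi(X, A) = chi(X) - chi(A).
= 5 - (15) = -10

-10


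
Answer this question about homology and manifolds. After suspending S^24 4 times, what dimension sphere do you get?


Each suspension raises dimension by 1: Sigma S^n = S^{n+1}.
Sigma^4 S^24 = S^{24+4} = S^28

28


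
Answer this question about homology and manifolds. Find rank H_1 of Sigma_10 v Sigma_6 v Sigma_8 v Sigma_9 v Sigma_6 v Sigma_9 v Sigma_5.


For a wedge X v Y: reduced H_k(X v Y) = H_k(X) + H_k(Y).
Each Sigma_g contributes b_1 = 2g.
b_1 = 20 + 12 + 16 + 18 + 12 + 18 + 10 = 106

106


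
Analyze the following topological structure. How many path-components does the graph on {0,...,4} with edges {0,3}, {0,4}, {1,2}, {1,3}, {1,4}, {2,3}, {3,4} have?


Run DFS/union-find over 5 vertices.
V = 5, E = 7.
Number of components = 1

1


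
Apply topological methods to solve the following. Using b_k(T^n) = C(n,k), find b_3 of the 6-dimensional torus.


By the Kunneth formula, b_k(T^n) = C(n,k).
b_3(T^6) = C(6,3).
C(6,3) = 6!/(3!*3!) = 20

20


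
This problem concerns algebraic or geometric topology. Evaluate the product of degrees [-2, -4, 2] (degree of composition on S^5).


Degree is multiplicative: deg(composition) = product of degrees.
= (-2) * (-4) * (2) = 16

16


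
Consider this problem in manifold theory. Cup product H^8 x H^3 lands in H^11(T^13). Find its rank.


Cup product: H^p x H^q -> H^{p+q}; here p+q = 8+3 = 11.
rank H^k(T^n) = C(n,k).
C(13,11) = 78

78


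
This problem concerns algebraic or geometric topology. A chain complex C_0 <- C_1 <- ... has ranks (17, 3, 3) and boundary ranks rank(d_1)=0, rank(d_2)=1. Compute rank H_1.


rank H_k = rank(ker d_k) - rank(im d_{k+1}).
rank(ker d_1) = rank(C_1) - rank(d_1) = 3 - 0 = 3.
rank(im d_{1+1}) = 1.
rank H_1 = 3 - 1 = 2

2


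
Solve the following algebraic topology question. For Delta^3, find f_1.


Delta^3 has 3+1 vertices. A 1-face is a choice of 1+1 vertices.
f_1 = C(3+1, 1+1) = C(4,2) = 6

6


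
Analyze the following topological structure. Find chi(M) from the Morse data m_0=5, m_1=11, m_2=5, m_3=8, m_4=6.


Morse theory: chi(M) = sum_k (-1)^k m_k where m_k = #(index-k critical points).
= (5) + (-11) + (5) + (-8) + (6) = -3

-3


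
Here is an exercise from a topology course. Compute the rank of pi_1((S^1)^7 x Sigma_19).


pi_1(A x B) = pi_1(A) x pi_1(B); rank of abelianization = b_1.
b_1(T^7) = 7, b_1(Sigma_19) = 2*19 = 38.
b_1(product) = 7 + 38 = 45

45


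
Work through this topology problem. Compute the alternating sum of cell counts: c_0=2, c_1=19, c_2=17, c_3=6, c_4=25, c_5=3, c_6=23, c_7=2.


chi = sum_k (-1)^k c_k.
= (-1)^0*2 + (-1)^1*19 + (-1)^2*17 + (-1)^3*6 + (-1)^4*25 + (-1)^5*3 + (-1)^6*23 + (-1)^7*2
= (2) + (-19) + (17) + (-6) + (25) + (-3) + (23) + (-2)
= 37

37


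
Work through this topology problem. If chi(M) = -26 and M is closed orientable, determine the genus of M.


chi = 2 - 2g for closed orientable surfaces.
-26 = 2 - 2g
2g = 2 - (-26) = 28
g = 14

14


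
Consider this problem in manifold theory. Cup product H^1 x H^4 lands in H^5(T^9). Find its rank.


Cup product: H^p x H^q -> H^{p+q}; here p+q = 1+4 = 5.
rank H^k(T^n) = C(n,k).
C(9,5) = 126

126


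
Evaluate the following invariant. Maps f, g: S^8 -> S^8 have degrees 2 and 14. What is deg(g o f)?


Degree is multiplicative under composition: deg(g o f) = deg(g) * deg(f).
= 14 * 2 = 28

28


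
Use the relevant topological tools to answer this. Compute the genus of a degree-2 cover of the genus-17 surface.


For an n-sheeted cover: chi(E) = n * chi(B).
chi(Sigma_17) = 2 - 2*17 = -32.
chi(E) = 2 * (-32) = -64.
genus(E) = (2 - chi(E))/2 = (2 - (-64))/2 = 66/2 = 33

33
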